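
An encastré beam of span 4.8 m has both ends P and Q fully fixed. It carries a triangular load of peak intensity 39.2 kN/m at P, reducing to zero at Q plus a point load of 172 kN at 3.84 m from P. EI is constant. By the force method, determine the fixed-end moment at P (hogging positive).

M_P = 71.58 kN·m

Take the two fixed-end moments M_P, M_Q as redundants; the released structure is the simple span PQ.
On the primary (simply-supported) span, the end slopes from the loading are:
  at P: triangular load, peak 39.2: w₀L³/(45EI) = 96.34/EI
  at Q: triangular load, peak 39.2: 7w₀L³/(360EI) = 84.3/EI
  at P: point load 172 at a = 3.84: Pab(L + b)/(6LEI) = 126.8/EI
  at Q: point load 172 at a = 3.84: Pab(L + a)/(6LEI) = 190.2/EI
  θ_P0 = 223.2/EI,  θ_Q0 = 274.5/EI
Flexibility coefficients: a unit moment at one end gives L/(3EI) there and L/(6EI) at the far end, so f₁₁ = f₂₂ = 1.6/EI and f₁₂ = f₂₁ = 0.8/EI.
Compatibility — zero rotation at each built-in end:
  1.6 M_P + 0.8 M_Q = 223.2
  0.8 M_P + 1.6 M_Q = 274.5
Solving the pair gives M_P = 71.58 kN·m and M_Q = 135.8 kN·m (hogging).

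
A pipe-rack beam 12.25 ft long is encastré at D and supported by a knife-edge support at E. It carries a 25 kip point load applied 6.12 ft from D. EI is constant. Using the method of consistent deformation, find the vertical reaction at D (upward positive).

Choose R_E as the redundant. The primary structure is the cantilever fixed at D.
Free-end deflection of the primary structure under the applied loading (downward +):
  point load 25 at a = 6.12: Pa²(3L − a)/(6EI) = 4780/EI
Tip deflection under a unit load at E: L³/(3EI) = 612.8/EI.
Compatibility at E: δ_0 − R_E·δ_{EE} = 0, so R_E = 4780/612.8 = 7.801 kip.
Vertical equilibrium: R_D = ΣP − R_E = 25 − 7.801 = 17.2 kip.

R_D = 17.2 kip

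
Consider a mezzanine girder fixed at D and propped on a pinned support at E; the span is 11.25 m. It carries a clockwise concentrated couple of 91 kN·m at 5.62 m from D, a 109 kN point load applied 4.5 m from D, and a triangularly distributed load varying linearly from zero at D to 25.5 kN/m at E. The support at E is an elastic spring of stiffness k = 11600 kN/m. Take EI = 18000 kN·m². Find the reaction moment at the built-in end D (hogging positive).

M_D = 416.4 kN·m

Release the roller at E. Primary structure: cantilever fixed at D.
Downward deflection at the released point E due to the loads:
  clockwise couple 91 at a = 5.62: M₀a(2L − a)/(2EI) = 4316/EI
  point load 109 at a = 4.5: Pa²(3L − a)/(6EI) = 10760/EI
  triangular load, peak 25.5 at the free end: 11w₀L⁴/(120EI) = 37442/EI
  δ_0 = 52519/EI
Flexibility coefficient — unit upward force at E: δ_{EE} = L³/(3EI) = 474.6/EI.
With EI = 18000 kN·m²: δ_0 = 2.9177 m and δ_{EE} = 0.026367 m/kN.
Compatibility — the spring shortens by R_E/k under the reaction it provides: δ_0 − R_E·δ_{EE} = R_E/k. With 1/k = 0.000086 m/kN, R_E = δ_0 / (δ_{EE} + 1/k) = 2.9177 / (0.026367 + 0.000086) = 110.3 kN.
Moment equilibrium about D: M_D = Σ(load moments about D) − R_E·L = 1657 − 110.3×11.25 = 416.4 kN·m.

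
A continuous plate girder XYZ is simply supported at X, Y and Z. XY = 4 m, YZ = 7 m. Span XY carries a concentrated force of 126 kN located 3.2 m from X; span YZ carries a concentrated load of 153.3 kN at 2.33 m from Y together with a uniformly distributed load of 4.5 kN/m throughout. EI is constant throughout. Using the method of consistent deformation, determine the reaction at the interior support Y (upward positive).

R_Y = 285.7 kN

Take M_Y as the redundant. Released structure: two simple spans XY and YZ with a hinge at Y.
Rotations at Y on the released spans (each span's end-slope, ×1/EI):
  span XY: point load 126 at a = 3.2: Pab(L + a)/(6LEI) = 96.77/EI
  span YZ: point load 153.3 at a = 2.33: Pab(L + b)/(6LEI) = 463.5/EI
  span YZ: UDL 4.5: wL³/(24EI) = 64.31/EI
  relative rotation θ_0 = (96.77 + 527.8)/EI = 624.6/EI
A unit hogging moment at Y produces rotation L₁/(3EI) + L₂/(3EI) = 3.667/EI.
Compatibility: M_Y·(L₁+L₂)/(3EI) = θ_0, giving M_Y = 170.3 kN·m (hogging).
Span XY, ΣM about X with M_Y applied at Y: R_Y^{XY}·4 = 403.2 + 170.3, so R_Y^{XY} = 143.4 kN and R_X = 126 − 143.4 = -17.38 kN.
Span YZ, ΣM about Z: R_Y^{YZ}·7 = 826.2 + 170.3, so R_Y^{YZ} = 142.4 kN and R_Z = 184.8 − 142.4 = 42.44 kN.
R_Y = 143.4 + 142.4 = 285.7 kN.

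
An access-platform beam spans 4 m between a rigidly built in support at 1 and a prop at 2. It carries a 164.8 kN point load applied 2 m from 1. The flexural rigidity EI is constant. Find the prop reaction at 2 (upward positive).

R_2 = 51.5 kN

Release the roller at 2. Primary structure: cantilever fixed at 1.
Free-end deflection of the primary structure under the applied loading (downward +):
  point load 164.8 at a = 2: Pa²(3L − a)/(6EI) = 1099/EI
Tip deflection under a unit load at 2: L³/(3EI) = 21.33/EI.
The prop prevents deflection at 2: R_2 = δ_0/δ_{22} = 1099/21.33 = 51.5 kN.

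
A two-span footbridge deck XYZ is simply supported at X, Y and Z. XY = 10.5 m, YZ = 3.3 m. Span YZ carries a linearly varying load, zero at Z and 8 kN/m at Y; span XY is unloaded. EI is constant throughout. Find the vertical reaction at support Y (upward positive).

Take M_Y as the redundant. Released structure: two simple spans XY and YZ with a hinge at Y.
End slopes at the hinge Y, treating each span as simply supported:
  span YZ: triangular load, peak 8: w₀L³/(45EI) = 6.389/EI
  relative rotation θ_0 = (0 + 6.389)/EI = 6.389/EI
A unit hogging moment at Y produces rotation L₁/(3EI) + L₂/(3EI) = 4.6/EI.
Compatibility: M_Y·(L₁+L₂)/(3EI) = θ_0, giving M_Y = 1.389 kN·m (hogging).
Span XY, ΣM about X with M_Y applied at Y: R_Y^{XY}·10.5 = 0 + 1.389, so R_Y^{XY} = 0.1323 kN and R_X = 0 − 0.1323 = -0.1323 kN.
Span YZ, ΣM about Z: R_Y^{YZ}·3.3 = 29.04 + 1.389, so R_Y^{YZ} = 9.221 kN and R_Z = 13.2 − 9.221 = 3.979 kN.
R_Y = 0.1323 + 9.221 = 9.353 kN.

R_Y = 9.353 kN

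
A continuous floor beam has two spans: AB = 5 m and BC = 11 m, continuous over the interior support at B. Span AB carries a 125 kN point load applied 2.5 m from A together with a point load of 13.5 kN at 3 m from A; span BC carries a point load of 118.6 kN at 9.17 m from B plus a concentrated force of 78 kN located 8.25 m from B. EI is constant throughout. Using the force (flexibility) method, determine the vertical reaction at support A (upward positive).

R_A = 31.43 kN

Insert a hinge at B; M_B is the redundant, and each span becomes simply supported.
End slopes at the hinge B, treating each span as simply supported:
  span AB: point load 125 at a = 2.5: Pab(L + a)/(6LEI) = 195.3/EI
  span AB: point load 13.5 at a = 3: Pab(L + a)/(6LEI) = 21.6/EI
  span BC: point load 118.6 at a = 9.17: Pab(L + b)/(6LEI) = 386.9/EI
  span BC: point load 78 at a = 8.25: Pab(L + b)/(6LEI) = 368.7/EI
  relative rotation θ_0 = (216.9 + 755.6)/EI = 972.5/EI
A unit hogging moment at B produces rotation L₁/(3EI) + L₂/(3EI) = 5.333/EI.
Slope continuity at B: θ_0 = M_B·5.333/EI, so M_B = 972.5/5.333 = 182.3 kN·m (hogging).
Span AB, ΣM about A with M_B applied at B: R_B^{AB}·5 = 353 + 182.3, so R_B^{AB} = 107.1 kN and R_A = 138.5 − 107.1 = 31.43 kN.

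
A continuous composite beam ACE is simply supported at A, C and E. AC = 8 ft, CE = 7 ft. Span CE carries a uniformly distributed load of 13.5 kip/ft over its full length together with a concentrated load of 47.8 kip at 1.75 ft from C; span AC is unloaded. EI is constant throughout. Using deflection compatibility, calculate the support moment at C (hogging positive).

M_C = 64.21 kip·ft

Take M_C as the redundant. Released structure: two simple spans AC and CE with a hinge at C.
Discontinuity in slope at C on the released structure — sum the simple-span end rotations:
  span CE: UDL 13.5: wL³/(24EI) = 192.9/EI
  span CE: point load 47.8 at a = 1.75: Pab(L + b)/(6LEI) = 128.1/EI
  relative rotation θ_0 = (0 + 321)/EI = 321/EI
A unit hogging moment at C produces rotation L₁/(3EI) + L₂/(3EI) = 5/EI.
Compatibility: M_C·(L₁+L₂)/(3EI) = θ_0, giving M_C = 64.21 kip·ft (hogging).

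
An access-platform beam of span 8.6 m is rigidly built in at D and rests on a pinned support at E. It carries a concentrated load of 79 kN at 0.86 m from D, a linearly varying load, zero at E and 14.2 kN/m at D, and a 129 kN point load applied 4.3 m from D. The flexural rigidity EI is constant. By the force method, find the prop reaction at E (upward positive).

R_E = 53.67 kN

Remove the prop at E; the released (primary) structure is a cantilever built in at D.
Downward deflection at the released point E due to the loads:
  point load 79 at a = 0.86: Pa²(3L − a)/(6EI) = 242.9/EI
  triangular load, peak 14.2 at the fixed end: w₀L⁴/(30EI) = 2589/EI
  point load 129 at a = 4.3: Pa²(3L − a)/(6EI) = 8547/EI
  δ_0 = 11379/EI
Tip deflection under a unit load at E: L³/(3EI) = 212/EI.
The prop prevents deflection at E: R_E = δ_0/δ_{EE} = 11379/212 = 53.67 kN.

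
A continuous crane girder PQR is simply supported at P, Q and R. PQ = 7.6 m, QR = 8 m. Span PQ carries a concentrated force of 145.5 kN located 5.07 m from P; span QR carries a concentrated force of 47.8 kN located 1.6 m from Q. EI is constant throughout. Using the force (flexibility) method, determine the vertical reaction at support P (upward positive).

Take M_Q as the redundant. Released structure: two simple spans PQ and QR with a hinge at Q.
Rotations at Q on the released spans (each span's end-slope, ×1/EI):
  span PQ: point load 145.5 at a = 5.07: Pab(L + a)/(6LEI) = 518.6/EI
  span QR: point load 47.8 at a = 1.6: Pab(L + b)/(6LEI) = 146.8/EI
  relative rotation θ_0 = (518.6 + 146.8)/EI = 665.4/EI
A unit hogging moment at Q produces rotation L₁/(3EI) + L₂/(3EI) = 5.2/EI.
Slope continuity at Q: θ_0 = M_Q·5.2/EI, so M_Q = 665.4/5.2 = 128 kN·m (hogging).
Span PQ, ΣM about P with M_Q applied at Q: R_Q^{PQ}·7.6 = 737.7 + 128, so R_Q^{PQ} = 113.9 kN and R_P = 145.5 − 113.9 = 31.6 kN.

R_P = 31.6 kN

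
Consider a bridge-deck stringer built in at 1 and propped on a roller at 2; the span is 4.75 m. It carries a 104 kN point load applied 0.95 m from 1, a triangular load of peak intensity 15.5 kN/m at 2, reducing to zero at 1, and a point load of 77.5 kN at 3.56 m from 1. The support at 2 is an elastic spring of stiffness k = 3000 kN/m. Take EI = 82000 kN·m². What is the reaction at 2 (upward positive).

Choose R_2 as the redundant. The primary structure is the cantilever fixed at 1.
Deflection at 2 on the released cantilever, summing each load's contribution:
  point load 104 at a = 0.95: Pa²(3L − a)/(6EI) = 208.1/EI
  triangular load, peak 15.5 at the free end: 11w₀L⁴/(120EI) = 723.3/EI
  point load 77.5 at a = 3.56: Pa²(3L − a)/(6EI) = 1750/EI
  δ_0 = 2681/EI
Tip deflection under a unit load at 2: L³/(3EI) = 35.72/EI.
With EI = 82000 kN·m²: δ_0 = 0.032699 m and δ_{22} = 0.000436 m/kN.
Compatibility — the spring shortens by R_2/k under the reaction it provides: δ_0 − R_2·δ_{22} = R_2/k. With 1/k = 0.000333 m/kN, R_2 = δ_0 / (δ_{22} + 1/k) = 0.032699 / (0.000436 + 0.000333) = 42.52 kN.

R_2 = 42.52 kN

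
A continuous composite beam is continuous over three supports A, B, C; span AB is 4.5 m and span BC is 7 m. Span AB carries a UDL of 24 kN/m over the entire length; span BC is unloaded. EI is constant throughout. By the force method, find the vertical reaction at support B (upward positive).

Take M_B as the redundant. Released structure: two simple spans AB and BC with a hinge at B.
Discontinuity in slope at B on the released structure — sum the simple-span end rotations:
  span AB: UDL 24: wL³/(24EI) = 91.12/EI
  relative rotation θ_0 = (91.12 + 0)/EI = 91.12/EI
A unit hogging moment at B produces rotation L₁/(3EI) + L₂/(3EI) = 3.833/EI.
Slope continuity at B: θ_0 = M_B·3.833/EI, so M_B = 91.12/3.833 = 23.77 kN·m (hogging).
Span AB, ΣM about A with M_B applied at B: R_B^{AB}·4.5 = 243 + 23.77, so R_B^{AB} = 59.28 kN and R_A = 108 − 59.28 = 48.72 kN.
Span BC, ΣM about C: R_B^{BC}·7 = 0 + 23.77, so R_B^{BC} = 3.396 kN and R_C = 0 − 3.396 = -3.396 kN.
R_B = 59.28 + 3.396 = 62.68 kN.

R_B = 62.68 kN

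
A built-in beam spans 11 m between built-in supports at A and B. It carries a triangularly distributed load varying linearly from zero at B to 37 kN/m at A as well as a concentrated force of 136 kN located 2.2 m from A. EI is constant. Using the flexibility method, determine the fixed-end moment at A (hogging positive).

Release both end moments; the primary structure is a simply-supported span AB with redundants M_A and M_B.
On the primary (simply-supported) span, the end slopes from the loading are:
  at A: triangular load, peak 37: w₀L³/(45EI) = 1094/EI
  at B: triangular load, peak 37: 7w₀L³/(360EI) = 957.6/EI
  at A: point load 136 at a = 2.2: Pab(L + b)/(6LEI) = 789.9/EI
  at B: point load 136 at a = 2.2: Pab(L + a)/(6LEI) = 526.6/EI
  θ_A0 = 1884/EI,  θ_B0 = 1484/EI
Flexibility coefficients: a unit moment at one end gives L/(3EI) there and L/(6EI) at the far end, so f₁₁ = f₂₂ = 3.667/EI and f₁₂ = f₂₁ = 1.833/EI.
Compatibility — zero rotation at each built-in end:
  3.667 M_A + 1.833 M_B = 1884
  1.833 M_A + 3.667 M_B = 1484
Solving the pair gives M_A = 415.3 kN·m and M_B = 197.1 kN·m (hogging).

M_A = 415.3 kN·m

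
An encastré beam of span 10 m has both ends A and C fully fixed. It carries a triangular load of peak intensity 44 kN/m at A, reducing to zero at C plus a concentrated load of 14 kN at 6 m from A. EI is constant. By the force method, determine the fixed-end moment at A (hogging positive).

M_A = 233.4 kN·m

Release both end moments; the primary structure is a simply-supported span AC with redundants M_A and M_C.
On the primary (simply-supported) span, the end slopes from the loading are:
  at A: triangular load, peak 44: w₀L³/(45EI) = 977.8/EI
  at C: triangular load, peak 44: 7w₀L³/(360EI) = 855.6/EI
  at A: point load 14 at a = 6: Pab(L + b)/(6LEI) = 78.4/EI
  at C: point load 14 at a = 6: Pab(L + a)/(6LEI) = 89.6/EI
  θ_A0 = 1056/EI,  θ_C0 = 945.2/EI
Flexibility coefficients: a unit moment at one end gives L/(3EI) there and L/(6EI) at the far end, so f₁₁ = f₂₂ = 3.333/EI and f₁₂ = f₂₁ = 1.667/EI.
Compatibility — zero rotation at each built-in end:
  3.333 M_A + 1.667 M_C = 1056
  1.667 M_A + 3.333 M_C = 945.2
Solving the pair gives M_A = 233.4 kN·m and M_C = 166.8 kN·m (hogging).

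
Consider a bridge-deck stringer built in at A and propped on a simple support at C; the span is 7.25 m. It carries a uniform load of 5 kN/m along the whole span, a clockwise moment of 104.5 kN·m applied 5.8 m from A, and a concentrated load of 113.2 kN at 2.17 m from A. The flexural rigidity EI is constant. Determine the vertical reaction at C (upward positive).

Remove the prop at C; the released (primary) structure is a cantilever built in at A.
Free-end deflection of the primary structure under the applied loading (downward +):
  UDL 5: wL⁴/(8EI) = 1727/EI
  clockwise couple 104.5 at a = 5.8: M₀a(2L − a)/(2EI) = 2637/EI
  point load 113.2 at a = 2.17: Pa²(3L − a)/(6EI) = 1740/EI
  δ_0 = 6103/EI
Tip deflection under a unit load at C: L³/(3EI) = 127/EI.
Compatibility at C: δ_0 − R_C·δ_{CC} = 0, so R_C = 6103/127 = 48.04 kN.

R_C = 48.04 kN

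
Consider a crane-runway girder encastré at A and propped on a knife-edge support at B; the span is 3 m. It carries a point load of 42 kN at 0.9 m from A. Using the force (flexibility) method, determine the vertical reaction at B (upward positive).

R_B = 5.103 kN

Take the reaction at B as the redundant and release it; the primary structure is a cantilever fixed at A.
Free-end deflection of the primary structure under the applied loading (downward +):
  point load 42 at a = 0.9: Pa²(3L − a)/(6EI) = 45.93/EI
Flexibility coefficient — unit upward force at B: δ_{BB} = L³/(3EI) = 9/EI.
The prop prevents deflection at B: R_B = δ_0/δ_{BB} = 45.93/9 = 5.103 kN.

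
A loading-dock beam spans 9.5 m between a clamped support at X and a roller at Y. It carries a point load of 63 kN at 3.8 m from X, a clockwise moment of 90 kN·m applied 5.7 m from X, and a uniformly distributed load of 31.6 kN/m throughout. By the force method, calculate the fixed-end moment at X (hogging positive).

Choose R_Y as the redundant. The primary structure is the cantilever fixed at X.
Primary-structure tip deflection at Y by superposition:
  point load 63 at a = 3.8: Pa²(3L − a)/(6EI) = 3745/EI
  clockwise couple 90 at a = 5.7: M₀a(2L − a)/(2EI) = 3411/EI
  UDL 31.6: wL⁴/(8EI) = 32173/EI
  δ_0 = 39329/EI
Tip deflection under a unit load at Y: L³/(3EI) = 285.8/EI.
Compatibility at Y: δ_0 − R_Y·δ_{YY} = 0, so R_Y = 39329/285.8 = 137.6 kN.
Moment equilibrium about X: M_X = Σ(load moments about X) − R_Y·L = 1755 − 137.6×9.5 = 448 kN·m.

M_X = 448 kN·m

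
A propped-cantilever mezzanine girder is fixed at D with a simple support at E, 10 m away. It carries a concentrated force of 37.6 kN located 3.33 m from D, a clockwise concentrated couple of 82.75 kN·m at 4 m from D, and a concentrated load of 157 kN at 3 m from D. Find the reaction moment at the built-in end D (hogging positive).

M_D = 353.2 kN·m

Take the reaction at E as the redundant and release it; the primary structure is a cantilever fixed at D.
Downward deflection at the released point E due to the loads:
  point load 37.6 at a = 3.33: Pa²(3L − a)/(6EI) = 1853/EI
  clockwise couple 82.75 at a = 4: M₀a(2L − a)/(2EI) = 2648/EI
  point load 157 at a = 3: Pa²(3L − a)/(6EI) = 6358/EI
  δ_0 = 10860/EI
Tip deflection under a unit load at E: L³/(3EI) = 333.3/EI.
Compatibility at E: δ_0 − R_E·δ_{EE} = 0, so R_E = 10860/333.3 = 32.58 kN.
Moment equilibrium about D: M_D = Σ(load moments about D) − R_E·L = 679 − 32.58×10 = 353.2 kN·m.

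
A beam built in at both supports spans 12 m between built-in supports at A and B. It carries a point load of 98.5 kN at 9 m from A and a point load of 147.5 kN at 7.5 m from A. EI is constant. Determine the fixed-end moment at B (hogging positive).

M_B = 425.5 kN·m

Release both end moments; the primary structure is a simply-supported span AB with redundants M_A and M_B.
End rotations of the released simple span under the applied load (×1/EI):
  at A: point load 98.5 at a = 9: Pab(L + b)/(6LEI) = 554.1/EI
  at B: point load 98.5 at a = 9: Pab(L + a)/(6LEI) = 775.7/EI
  at A: point load 147.5 at a = 7.5: Pab(L + b)/(6LEI) = 1141/EI
  at B: point load 147.5 at a = 7.5: Pab(L + a)/(6LEI) = 1348/EI
  θ_A0 = 1695/EI,  θ_B0 = 2124/EI
Flexibility coefficients: a unit moment at one end gives L/(3EI) there and L/(6EI) at the far end, so f₁₁ = f₂₂ = 4/EI and f₁₂ = f₂₁ = 2/EI.
Compatibility — zero rotation at each built-in end:
  4 M_A + 2 M_B = 1695
  2 M_A + 4 M_B = 2124
Solving the pair gives M_A = 211 kN·m and M_B = 425.5 kN·m (hogging).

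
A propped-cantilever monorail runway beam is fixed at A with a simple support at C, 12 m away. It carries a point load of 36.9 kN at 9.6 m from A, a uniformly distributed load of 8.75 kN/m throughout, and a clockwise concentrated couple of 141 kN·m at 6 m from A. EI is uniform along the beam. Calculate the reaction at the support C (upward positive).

R_C = 78.57 kN

Take the reaction at C as the redundant and release it; the primary structure is a cantilever fixed at A.
Deflection at C on the released cantilever, summing each load's contribution:
  point load 36.9 at a = 9.6: Pa²(3L − a)/(6EI) = 14963/EI
  UDL 8.75: wL⁴/(8EI) = 22680/EI
  clockwise couple 141 at a = 6: M₀a(2L − a)/(2EI) = 7614/EI
  δ_0 = 45257/EI
Flexibility coefficient — unit upward force at C: δ_{CC} = L³/(3EI) = 576/EI.
The prop prevents deflection at C: R_C = δ_0/δ_{CC} = 45257/576 = 78.57 kN.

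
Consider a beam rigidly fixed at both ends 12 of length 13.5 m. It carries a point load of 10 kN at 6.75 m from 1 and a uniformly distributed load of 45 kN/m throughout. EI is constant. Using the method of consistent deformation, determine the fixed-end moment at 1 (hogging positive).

M_1 = 700.3 kN·m

Release both end moments; the primary structure is a simply-supported span 12 with redundants M_1 and M_2.
End rotations of the released simple span under the applied load (×1/EI):
  at 1: point load 10 at a = 6.75: Pab(L + b)/(6LEI) = 113.9/EI
  at 2: point load 10 at a = 6.75: Pab(L + a)/(6LEI) = 113.9/EI
  at 1: UDL 45: wL³/(24EI) = 4613/EI
  at 2: UDL 45: wL³/(24EI) = 4613/EI
  θ_10 = 4727/EI,  θ_20 = 4727/EI
Flexibility coefficients: a unit moment at one end gives L/(3EI) there and L/(6EI) at the far end, so f₁₁ = f₂₂ = 4.5/EI and f₁₂ = f₂₁ = 2.25/EI.
Compatibility — zero rotation at each built-in end:
  4.5 M_1 + 2.25 M_2 = 4727
  2.25 M_1 + 4.5 M_2 = 4727
Solving the pair gives M_1 = 700.3 kN·m and M_2 = 700.3 kN·m (hogging).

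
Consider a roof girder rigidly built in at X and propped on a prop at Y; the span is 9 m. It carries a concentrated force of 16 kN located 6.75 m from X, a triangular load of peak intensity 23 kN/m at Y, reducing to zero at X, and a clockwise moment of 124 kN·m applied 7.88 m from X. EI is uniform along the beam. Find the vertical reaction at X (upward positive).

Release the roller at Y. Primary structure: cantilever fixed at X.
Primary-structure tip deflection at Y by superposition:
  point load 16 at a = 6.75: Pa²(3L − a)/(6EI) = 2460/EI
  triangular load, peak 23 at the free end: 11w₀L⁴/(120EI) = 13833/EI
  clockwise couple 124 at a = 7.88: M₀a(2L − a)/(2EI) = 4944/EI
  δ_0 = 21237/EI
Flexibility coefficient — unit upward force at Y: δ_{YY} = L³/(3EI) = 243/EI.
The prop prevents deflection at Y: R_Y = δ_0/δ_{YY} = 21237/243 = 87.4 kN.
Vertical equilibrium: R_X = ΣP − R_Y = 119.5 − 87.4 = 32.1 kN.

R_X = 32.1 kN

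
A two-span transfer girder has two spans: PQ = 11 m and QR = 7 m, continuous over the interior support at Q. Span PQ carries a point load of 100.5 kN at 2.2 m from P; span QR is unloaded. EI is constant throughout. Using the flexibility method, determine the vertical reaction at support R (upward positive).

R_R = -9.265 kN

Take M_Q as the redundant. Released structure: two simple spans PQ and QR with a hinge at Q.
Discontinuity in slope at Q on the released structure — sum the simple-span end rotations:
  span PQ: point load 100.5 at a = 2.2: Pab(L + a)/(6LEI) = 389.1/EI
  relative rotation θ_0 = (389.1 + 0)/EI = 389.1/EI
A unit hogging moment at Q produces rotation L₁/(3EI) + L₂/(3EI) = 6/EI.
Compatibility: M_Q·(L₁+L₂)/(3EI) = θ_0, giving M_Q = 64.86 kN·m (hogging).
Span QR, ΣM about R: R_Q^{QR}·7 = 0 + 64.86, so R_Q^{QR} = 9.265 kN and R_R = 0 − 9.265 = -9.265 kN.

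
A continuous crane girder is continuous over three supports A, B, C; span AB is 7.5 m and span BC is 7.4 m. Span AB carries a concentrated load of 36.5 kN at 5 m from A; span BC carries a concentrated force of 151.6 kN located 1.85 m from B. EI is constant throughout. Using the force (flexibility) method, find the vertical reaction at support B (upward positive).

Insert a hinge at B; M_B is the redundant, and each span becomes simply supported.
End slopes at the hinge B, treating each span as simply supported:
  span AB: point load 36.5 at a = 5: Pab(L + a)/(6LEI) = 126.7/EI
  span BC: point load 151.6 at a = 1.85: Pab(L + b)/(6LEI) = 454/EI
  relative rotation θ_0 = (126.7 + 454)/EI = 580.7/EI
A unit hogging moment at B produces rotation L₁/(3EI) + L₂/(3EI) = 4.967/EI.
Compatibility: M_B·(L₁+L₂)/(3EI) = θ_0, giving M_B = 116.9 kN·m (hogging).
Span AB, ΣM about A with M_B applied at B: R_B^{AB}·7.5 = 182.5 + 116.9, so R_B^{AB} = 39.92 kN and R_A = 36.5 − 39.92 = -3.423 kN.
Span BC, ΣM about C: R_B^{BC}·7.4 = 841.4 + 116.9, so R_B^{BC} = 129.5 kN and R_C = 151.6 − 129.5 = 22.1 kN.
R_B = 39.92 + 129.5 = 169.4 kN.

R_B = 169.4 kN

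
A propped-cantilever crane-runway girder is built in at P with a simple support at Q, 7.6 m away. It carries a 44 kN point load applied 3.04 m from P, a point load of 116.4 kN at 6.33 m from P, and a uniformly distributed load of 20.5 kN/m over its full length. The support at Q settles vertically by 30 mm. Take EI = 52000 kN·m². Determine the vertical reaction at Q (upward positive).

Take the reaction at Q as the redundant and release it; the primary structure is a cantilever fixed at P.
Free-end deflection of the primary structure under the applied loading (downward +):
  point load 44 at a = 3.04: Pa²(3L − a)/(6EI) = 1339/EI
  point load 116.4 at a = 6.33: Pa²(3L − a)/(6EI) = 12803/EI
  UDL 20.5: wL⁴/(8EI) = 8549/EI
  δ_0 = 22691/EI
Tip deflection under a unit load at Q: L³/(3EI) = 146.3/EI.
With EI = 52000 kN·m²: δ_0 = 0.43636 m and δ_{QQ} = 0.002814 m/kN.
Compatibility — the beam at Q must follow the support down by 0.03 m: δ_0 − R_Q·δ_{QQ} = 0.03, so R_Q = (0.43636 − 0.03)/0.002814 = 144.4 kN.

R_Q = 144.4 kN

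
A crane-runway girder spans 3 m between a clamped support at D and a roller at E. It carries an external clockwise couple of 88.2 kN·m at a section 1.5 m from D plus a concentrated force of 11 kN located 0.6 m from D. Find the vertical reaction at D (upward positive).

R_D = -22.69 kN

Release the roller at E. Primary structure: cantilever fixed at D.
Primary-structure tip deflection at E by superposition:
  clockwise couple 88.2 at a = 1.5: M₀a(2L − a)/(2EI) = 297.7/EI
  point load 11 at a = 0.6: Pa²(3L − a)/(6EI) = 5.544/EI
  δ_0 = 303.2/EI
Tip deflection under a unit load at E: L³/(3EI) = 9/EI.
Compatibility at E: δ_0 − R_E·δ_{EE} = 0, so R_E = 303.2/9 = 33.69 kN.
Vertical equilibrium: R_D = ΣP − R_E = 11 − 33.69 = -22.69 kN.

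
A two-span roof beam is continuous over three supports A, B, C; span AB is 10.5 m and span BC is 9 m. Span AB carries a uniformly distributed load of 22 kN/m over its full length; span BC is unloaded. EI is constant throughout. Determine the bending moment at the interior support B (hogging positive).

Release continuity at B by inserting a hinge; the redundant is the internal moment M_B. The primary structure is two simply-supported spans AB and BC.
End slopes at the hinge B, treating each span as simply supported:
  span AB: UDL 22: wL³/(24EI) = 1061/EI
  relative rotation θ_0 = (1061 + 0)/EI = 1061/EI
A unit hogging moment at B produces rotation L₁/(3EI) + L₂/(3EI) = 6.5/EI.
Slope continuity at B: θ_0 = M_B·6.5/EI, so M_B = 1061/6.5 = 163.3 kN·m (hogging).

M_B = 163.3 kN·m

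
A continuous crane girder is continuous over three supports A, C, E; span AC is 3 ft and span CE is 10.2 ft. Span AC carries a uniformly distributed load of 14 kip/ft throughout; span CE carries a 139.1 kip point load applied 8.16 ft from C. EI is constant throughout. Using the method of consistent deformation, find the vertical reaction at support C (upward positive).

Take M_C as the redundant. Released structure: two simple spans AC and CE with a hinge at C.
Discontinuity in slope at C on the released structure — sum the simple-span end rotations:
  span AC: UDL 14: wL³/(24EI) = 15.75/EI
  span CE: point load 139.1 at a = 8.16: Pab(L + b)/(6LEI) = 463.1/EI
  relative rotation θ_0 = (15.75 + 463.1)/EI = 478.9/EI
A unit hogging moment at C produces rotation L₁/(3EI) + L₂/(3EI) = 4.4/EI.
Slope continuity at C: θ_0 = M_C·4.4/EI, so M_C = 478.9/4.4 = 108.8 kip·ft (hogging).
Span AC, ΣM about A with M_C applied at C: R_C^{AC}·3 = 63 + 108.8, so R_C^{AC} = 57.28 kip and R_A = 42 − 57.28 = -15.28 kip.
Span CE, ΣM about E: R_C^{CE}·10.2 = 283.8 + 108.8, so R_C^{CE} = 38.49 kip and R_E = 139.1 − 38.49 = 100.6 kip.
R_C = 57.28 + 38.49 = 95.77 kip.

R_C = 95.77 kip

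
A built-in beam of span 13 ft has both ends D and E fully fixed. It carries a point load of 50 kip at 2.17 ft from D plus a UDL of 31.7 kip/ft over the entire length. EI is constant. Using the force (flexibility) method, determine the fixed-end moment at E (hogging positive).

Take the two fixed-end moments M_D, M_E as redundants; the released structure is the simple span DE.
Simple-span end rotations at D and E under the given loads:
  at D: point load 50 at a = 2.17: Pab(L + b)/(6LEI) = 359/EI
  at E: point load 50 at a = 2.17: Pab(L + a)/(6LEI) = 228.5/EI
  at D: UDL 31.7: wL³/(24EI) = 2902/EI
  at E: UDL 31.7: wL³/(24EI) = 2902/EI
  θ_D0 = 3261/EI,  θ_E0 = 3130/EI
Flexibility coefficients: a unit moment at one end gives L/(3EI) there and L/(6EI) at the far end, so f₁₁ = f₂₂ = 4.333/EI and f₁₂ = f₂₁ = 2.167/EI.
Compatibility — zero rotation at each built-in end:
  4.333 M_D + 2.167 M_E = 3261
  2.167 M_D + 4.333 M_E = 3130
Solving the pair gives M_D = 521.7 kip·ft and M_E = 461.5 kip·ft (hogging).

M_E = 461.5 kip·ft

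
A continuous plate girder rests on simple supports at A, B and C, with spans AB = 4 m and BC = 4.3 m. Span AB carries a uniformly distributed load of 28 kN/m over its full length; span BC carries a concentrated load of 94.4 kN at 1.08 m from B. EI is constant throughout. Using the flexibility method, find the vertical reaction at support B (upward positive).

R_B = 156.4 kN

Release continuity at B by inserting a hinge; the redundant is the internal moment M_B. The primary structure is two simply-supported spans AB and BC.
End slopes at the hinge B, treating each span as simply supported:
  span AB: UDL 28: wL³/(24EI) = 74.67/EI
  span BC: point load 94.4 at a = 1.08: Pab(L + b)/(6LEI) = 95.69/EI
  relative rotation θ_0 = (74.67 + 95.69)/EI = 170.4/EI
A unit hogging moment at B produces rotation L₁/(3EI) + L₂/(3EI) = 2.767/EI.
Slope continuity at B: θ_0 = M_B·2.767/EI, so M_B = 170.4/2.767 = 61.57 kN·m (hogging).
Span AB, ΣM about A with M_B applied at B: R_B^{AB}·4 = 224 + 61.57, so R_B^{AB} = 71.39 kN and R_A = 112 − 71.39 = 40.61 kN.
Span BC, ΣM about C: R_B^{BC}·4.3 = 304 + 61.57, so R_B^{BC} = 85.01 kN and R_C = 94.4 − 85.01 = 9.39 kN.
R_B = 71.39 + 85.01 = 156.4 kN.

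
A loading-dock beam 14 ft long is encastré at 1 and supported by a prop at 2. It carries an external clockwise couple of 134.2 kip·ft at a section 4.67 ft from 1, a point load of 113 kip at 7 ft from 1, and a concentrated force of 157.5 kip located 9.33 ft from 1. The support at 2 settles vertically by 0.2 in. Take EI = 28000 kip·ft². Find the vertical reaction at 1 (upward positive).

R_1 = 146.1 kip

Remove the prop at 2; the released (primary) structure is a cantilever built in at 1.
Free-end deflection of the primary structure under the applied loading (downward +):
  clockwise couple 134.2 at a = 4.67: M₀a(2L − a)/(2EI) = 7311/EI
  point load 113 at a = 7: Pa²(3L − a)/(6EI) = 32299/EI
  point load 157.5 at a = 9.33: Pa²(3L − a)/(6EI) = 74652/EI
  δ_0 = 114262/EI
Flexibility coefficient — unit upward force at 2: δ_{22} = L³/(3EI) = 914.7/EI.
With EI = 28000 kip·ft²: δ_0 = 4.0808 ft and δ_{22} = 0.032667 ft/kip.
Compatibility — the beam at 2 must follow the support down by 0.01667 ft: δ_0 − R_2·δ_{22} = 0.01667, so R_2 = (4.0808 − 0.01667)/0.032667 = 124.4 kip.
Vertical equilibrium: R_1 = ΣP − R_2 = 270.5 − 124.4 = 146.1 kip.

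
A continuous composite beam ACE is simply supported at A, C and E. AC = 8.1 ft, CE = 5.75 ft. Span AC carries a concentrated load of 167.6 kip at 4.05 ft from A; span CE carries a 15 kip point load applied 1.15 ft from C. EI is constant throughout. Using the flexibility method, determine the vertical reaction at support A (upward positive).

Take M_C as the redundant. Released structure: two simple spans AC and CE with a hinge at C.
Rotations at C on the released spans (each span's end-slope, ×1/EI):
  span AC: point load 167.6 at a = 4.05: Pab(L + a)/(6LEI) = 687.3/EI
  span CE: point load 15 at a = 1.15: Pab(L + b)/(6LEI) = 23.8/EI
  relative rotation θ_0 = (687.3 + 23.8)/EI = 711.1/EI
A unit hogging moment at C produces rotation L₁/(3EI) + L₂/(3EI) = 4.617/EI.
Compatibility: M_C·(L₁+L₂)/(3EI) = θ_0, giving M_C = 154 kip·ft (hogging).
Span AC, ΣM about A with M_C applied at C: R_C^{AC}·8.1 = 678.8 + 154, so R_C^{AC} = 102.8 kip and R_A = 167.6 − 102.8 = 64.78 kip.

R_A = 64.78 kip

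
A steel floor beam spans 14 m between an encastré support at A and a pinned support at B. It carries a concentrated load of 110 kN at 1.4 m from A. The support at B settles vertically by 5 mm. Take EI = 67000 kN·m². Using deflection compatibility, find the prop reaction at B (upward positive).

R_B = 1.229 kN

Choose R_B as the redundant. The primary structure is the cantilever fixed at A.
Deflection at B on the released cantilever, summing each load's contribution:
  point load 110 at a = 1.4: Pa²(3L − a)/(6EI) = 1459/EI
Flexibility coefficient — unit upward force at B: δ_{BB} = L³/(3EI) = 914.7/EI.
With EI = 67000 kN·m²: δ_0 = 0.021775 m and δ_{BB} = 0.013652 m/kN.
Compatibility — the beam at B must follow the support down by 0.005 m: δ_0 − R_B·δ_{BB} = 0.005, so R_B = (0.021775 − 0.005)/0.013652 = 1.229 kN.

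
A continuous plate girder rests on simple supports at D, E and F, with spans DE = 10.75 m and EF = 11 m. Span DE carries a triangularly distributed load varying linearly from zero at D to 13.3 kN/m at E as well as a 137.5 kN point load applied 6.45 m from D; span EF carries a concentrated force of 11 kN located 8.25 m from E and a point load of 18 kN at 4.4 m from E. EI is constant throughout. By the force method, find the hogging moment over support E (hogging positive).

M_E = 217.3 kN·m

Take M_E as the redundant. Released structure: two simple spans DE and EF with a hinge at E.
Discontinuity in slope at E on the released structure — sum the simple-span end rotations:
  span DE: triangular load, peak 13.3: w₀L³/(45EI) = 367.2/EI
  span DE: point load 137.5 at a = 6.45: Pab(L + a)/(6LEI) = 1017/EI
  span EF: point load 11 at a = 8.25: Pab(L + b)/(6LEI) = 51.99/EI
  span EF: point load 18 at a = 4.4: Pab(L + b)/(6LEI) = 139.4/EI
  relative rotation θ_0 = (1384 + 191.4)/EI = 1576/EI
A unit hogging moment at E produces rotation L₁/(3EI) + L₂/(3EI) = 7.25/EI.
Compatibility: M_E·(L₁+L₂)/(3EI) = θ_0, giving M_E = 217.3 kN·m (hogging).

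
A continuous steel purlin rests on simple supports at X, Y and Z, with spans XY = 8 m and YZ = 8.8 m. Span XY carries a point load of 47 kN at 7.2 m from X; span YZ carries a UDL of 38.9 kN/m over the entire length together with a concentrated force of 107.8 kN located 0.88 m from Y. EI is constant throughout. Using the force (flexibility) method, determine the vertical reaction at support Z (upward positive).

R_Z = 153 kN

Insert a hinge at Y; M_Y is the redundant, and each span becomes simply supported.
Rotations at Y on the released spans (each span's end-slope, ×1/EI):
  span XY: point load 47 at a = 7.2: Pab(L + a)/(6LEI) = 85.73/EI
  span YZ: UDL 38.9: wL³/(24EI) = 1105/EI
  span YZ: point load 107.8 at a = 0.88: Pab(L + b)/(6LEI) = 237.9/EI
  relative rotation θ_0 = (85.73 + 1342)/EI = 1428/EI
A unit hogging moment at Y produces rotation L₁/(3EI) + L₂/(3EI) = 5.6/EI.
Slope continuity at Y: θ_0 = M_Y·5.6/EI, so M_Y = 1428/5.6 = 255 kN·m (hogging).
Span YZ, ΣM about Z: R_Y^{YZ}·8.8 = 2360 + 255, so R_Y^{YZ} = 297.2 kN and R_Z = 450.1 − 297.2 = 153 kN.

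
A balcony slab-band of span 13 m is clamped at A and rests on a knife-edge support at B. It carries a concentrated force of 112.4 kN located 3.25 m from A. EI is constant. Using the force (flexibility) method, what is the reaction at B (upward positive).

Release the roller at B. Primary structure: cantilever fixed at A.
Primary-structure tip deflection at B by superposition:
  point load 112.4 at a = 3.25: Pa²(3L − a)/(6EI) = 7074/EI
Tip deflection under a unit load at B: L³/(3EI) = 732.3/EI.
Compatibility at B: δ_0 − R_B·δ_{BB} = 0, so R_B = 7074/732.3 = 9.659 kN.

R_B = 9.659 kN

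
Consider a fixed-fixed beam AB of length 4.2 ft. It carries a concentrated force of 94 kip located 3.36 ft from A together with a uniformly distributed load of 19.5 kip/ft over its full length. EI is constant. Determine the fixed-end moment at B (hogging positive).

Take the two fixed-end moments M_A, M_B as redundants; the released structure is the simple span AB.
End rotations of the released simple span under the applied load (×1/EI):
  at A: point load 94 at a = 3.36: Pab(L + b)/(6LEI) = 53.06/EI
  at B: point load 94 at a = 3.36: Pab(L + a)/(6LEI) = 79.59/EI
  at A: UDL 19.5: wL³/(24EI) = 60.2/EI
  at B: UDL 19.5: wL³/(24EI) = 60.2/EI
  θ_A0 = 113.3/EI,  θ_B0 = 139.8/EI
Flexibility coefficients: a unit moment at one end gives L/(3EI) there and L/(6EI) at the far end, so f₁₁ = f₂₂ = 1.4/EI and f₁₂ = f₂₁ = 0.7/EI.
Compatibility — zero rotation at each built-in end:
  1.4 M_A + 0.7 M_B = 113.3
  0.7 M_A + 1.4 M_B = 139.8
Solving the pair gives M_A = 41.3 kip·ft and M_B = 79.2 kip·ft (hogging).

M_B = 79.2 kip·ft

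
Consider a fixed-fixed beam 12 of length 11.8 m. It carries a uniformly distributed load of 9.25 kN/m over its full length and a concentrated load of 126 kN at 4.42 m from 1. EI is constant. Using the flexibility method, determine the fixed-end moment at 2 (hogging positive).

M_2 = 237.8 kN·m

Release both end moments; the primary structure is a simply-supported span 12 with redundants M_1 and M_2.
On the primary (simply-supported) span, the end slopes from the loading are:
  at 1: UDL 9.25: wL³/(24EI) = 633.3/EI
  at 2: UDL 9.25: wL³/(24EI) = 633.3/EI
  at 1: point load 126 at a = 4.42: Pab(L + b)/(6LEI) = 1113/EI
  at 2: point load 126 at a = 4.42: Pab(L + a)/(6LEI) = 941.6/EI
  θ_10 = 1747/EI,  θ_20 = 1575/EI
Flexibility coefficients: a unit moment at one end gives L/(3EI) there and L/(6EI) at the far end, so f₁₁ = f₂₂ = 3.933/EI and f₁₂ = f₂₁ = 1.967/EI.
Compatibility — zero rotation at each built-in end:
  3.933 M_1 + 1.967 M_2 = 1747
  1.967 M_1 + 3.933 M_2 = 1575
Solving the pair gives M_1 = 325.2 kN·m and M_2 = 237.8 kN·m (hogging).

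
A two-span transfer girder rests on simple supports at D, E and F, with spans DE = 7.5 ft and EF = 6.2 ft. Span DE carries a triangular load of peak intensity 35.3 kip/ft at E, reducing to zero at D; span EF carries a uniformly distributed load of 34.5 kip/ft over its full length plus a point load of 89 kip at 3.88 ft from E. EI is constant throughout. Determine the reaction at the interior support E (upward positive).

R_E = 283.8 kip

Release continuity at E by inserting a hinge; the redundant is the internal moment M_E. The primary structure is two simply-supported spans DE and EF.
End slopes at the hinge E, treating each span as simply supported:
  span DE: triangular load, peak 35.3: w₀L³/(45EI) = 330.9/EI
  span EF: UDL 34.5: wL³/(24EI) = 342.6/EI
  span EF: point load 89 at a = 3.88: Pab(L + b)/(6LEI) = 183.5/EI
  relative rotation θ_0 = (330.9 + 526.1)/EI = 857/EI
A unit hogging moment at E produces rotation L₁/(3EI) + L₂/(3EI) = 4.567/EI.
Compatibility: M_E·(L₁+L₂)/(3EI) = θ_0, giving M_E = 187.7 kip·ft (hogging).
Span DE, ΣM about D with M_E applied at E: R_E^{DE}·7.5 = 661.9 + 187.7, so R_E^{DE} = 113.3 kip and R_D = 132.4 − 113.3 = 19.1 kip.
Span EF, ΣM about F: R_E^{EF}·6.2 = 869.6 + 187.7, so R_E^{EF} = 170.5 kip and R_F = 302.9 − 170.5 = 132.4 kip.
R_E = 113.3 + 170.5 = 283.8 kip.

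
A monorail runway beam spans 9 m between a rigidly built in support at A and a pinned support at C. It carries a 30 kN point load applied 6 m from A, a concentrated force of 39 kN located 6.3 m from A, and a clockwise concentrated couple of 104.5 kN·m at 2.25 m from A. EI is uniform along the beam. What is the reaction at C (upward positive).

Release the roller at C. Primary structure: cantilever fixed at A.
Primary-structure tip deflection at C by superposition:
  point load 30 at a = 6: Pa²(3L − a)/(6EI) = 3780/EI
  point load 39 at a = 6.3: Pa²(3L − a)/(6EI) = 5340/EI
  clockwise couple 104.5 at a = 2.25: M₀a(2L − a)/(2EI) = 1852/EI
  δ_0 = 10972/EI
Flexibility coefficient — unit upward force at C: δ_{CC} = L³/(3EI) = 243/EI.
Compatibility at C: δ_0 − R_C·δ_{CC} = 0, so R_C = 10972/243 = 45.15 kN.

R_C = 45.15 kN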